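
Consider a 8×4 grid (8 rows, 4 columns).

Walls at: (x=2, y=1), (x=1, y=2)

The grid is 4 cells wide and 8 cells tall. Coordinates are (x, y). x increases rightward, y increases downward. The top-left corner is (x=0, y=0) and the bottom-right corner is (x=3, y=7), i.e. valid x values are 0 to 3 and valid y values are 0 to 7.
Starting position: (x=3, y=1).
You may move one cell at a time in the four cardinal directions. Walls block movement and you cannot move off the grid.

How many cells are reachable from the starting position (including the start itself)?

BFS flood-fill from (x=3, y=1):
  Distance 0: (x=3, y=1)
  Distance 1: (x=3, y=0), (x=3, y=2)
  Distance 2: (x=2, y=0), (x=2, y=2), (x=3, y=3)
  Distance 3: (x=1, y=0), (x=2, y=3), (x=3, y=4)
  Distance 4: (x=0, y=0), (x=1, y=1), (x=1, y=3), (x=2, y=4), (x=3, y=5)
  Distance 5: (x=0, y=1), (x=0, y=3), (x=1, y=4), (x=2, y=5), (x=3, y=6)
  Distance 6: (x=0, y=2), (x=0, y=4), (x=1, y=5), (x=2, y=6), (x=3, y=7)
  Distance 7: (x=0, y=5), (x=1, y=6), (x=2, y=7)
  Distance 8: (x=0, y=6), (x=1, y=7)
  Distance 9: (x=0, y=7)
Total reachable: 30 (grid has 30 open cells total)

Answer: Reachable cells: 30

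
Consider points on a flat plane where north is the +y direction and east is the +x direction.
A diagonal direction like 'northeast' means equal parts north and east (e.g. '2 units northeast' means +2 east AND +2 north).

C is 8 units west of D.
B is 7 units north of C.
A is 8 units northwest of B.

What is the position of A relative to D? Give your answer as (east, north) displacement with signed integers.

Answer: A is at (east=-16, north=15) relative to D.

Derivation:
Place D at the origin (east=0, north=0).
  C is 8 units west of D: delta (east=-8, north=+0); C at (east=-8, north=0).
  B is 7 units north of C: delta (east=+0, north=+7); B at (east=-8, north=7).
  A is 8 units northwest of B: delta (east=-8, north=+8); A at (east=-16, north=15).
Therefore A relative to D: (east=-16, north=15).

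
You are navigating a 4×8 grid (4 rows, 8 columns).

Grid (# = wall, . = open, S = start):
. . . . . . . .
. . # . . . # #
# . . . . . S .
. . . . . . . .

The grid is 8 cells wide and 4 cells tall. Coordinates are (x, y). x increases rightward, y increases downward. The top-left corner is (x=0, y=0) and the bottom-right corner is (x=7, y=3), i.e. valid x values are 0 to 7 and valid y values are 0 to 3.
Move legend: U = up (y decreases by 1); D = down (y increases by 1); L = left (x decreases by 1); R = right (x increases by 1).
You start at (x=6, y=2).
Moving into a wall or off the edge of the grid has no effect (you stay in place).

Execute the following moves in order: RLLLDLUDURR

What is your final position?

Start: (x=6, y=2)
  R (right): (x=6, y=2) -> (x=7, y=2)
  L (left): (x=7, y=2) -> (x=6, y=2)
  L (left): (x=6, y=2) -> (x=5, y=2)
  L (left): (x=5, y=2) -> (x=4, y=2)
  D (down): (x=4, y=2) -> (x=4, y=3)
  L (left): (x=4, y=3) -> (x=3, y=3)
  U (up): (x=3, y=3) -> (x=3, y=2)
  D (down): (x=3, y=2) -> (x=3, y=3)
  U (up): (x=3, y=3) -> (x=3, y=2)
  R (right): (x=3, y=2) -> (x=4, y=2)
  R (right): (x=4, y=2) -> (x=5, y=2)
Final: (x=5, y=2)

Answer: Final position: (x=5, y=2)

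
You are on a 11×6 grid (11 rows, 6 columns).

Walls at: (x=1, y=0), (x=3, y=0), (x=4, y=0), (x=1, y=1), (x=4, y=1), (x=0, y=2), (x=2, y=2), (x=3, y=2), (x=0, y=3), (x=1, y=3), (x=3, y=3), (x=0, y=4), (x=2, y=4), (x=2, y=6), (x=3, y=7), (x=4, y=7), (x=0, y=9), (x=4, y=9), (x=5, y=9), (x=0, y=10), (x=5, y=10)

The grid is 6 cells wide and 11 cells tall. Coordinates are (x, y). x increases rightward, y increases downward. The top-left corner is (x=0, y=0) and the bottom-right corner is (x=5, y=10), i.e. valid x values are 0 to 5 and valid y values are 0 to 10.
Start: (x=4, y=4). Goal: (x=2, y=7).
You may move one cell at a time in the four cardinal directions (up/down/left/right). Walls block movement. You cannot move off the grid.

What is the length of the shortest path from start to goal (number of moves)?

BFS from (x=4, y=4) until reaching (x=2, y=7):
  Distance 0: (x=4, y=4)
  Distance 1: (x=4, y=3), (x=3, y=4), (x=5, y=4), (x=4, y=5)
  Distance 2: (x=4, y=2), (x=5, y=3), (x=3, y=5), (x=5, y=5), (x=4, y=6)
  Distance 3: (x=5, y=2), (x=2, y=5), (x=3, y=6), (x=5, y=6)
  Distance 4: (x=5, y=1), (x=1, y=5), (x=5, y=7)
  Distance 5: (x=5, y=0), (x=1, y=4), (x=0, y=5), (x=1, y=6), (x=5, y=8)
  Distance 6: (x=0, y=6), (x=1, y=7), (x=4, y=8)
  Distance 7: (x=0, y=7), (x=2, y=7), (x=1, y=8), (x=3, y=8)  <- goal reached here
One shortest path (7 moves): (x=4, y=4) -> (x=3, y=4) -> (x=3, y=5) -> (x=2, y=5) -> (x=1, y=5) -> (x=1, y=6) -> (x=1, y=7) -> (x=2, y=7)

Answer: Shortest path length: 7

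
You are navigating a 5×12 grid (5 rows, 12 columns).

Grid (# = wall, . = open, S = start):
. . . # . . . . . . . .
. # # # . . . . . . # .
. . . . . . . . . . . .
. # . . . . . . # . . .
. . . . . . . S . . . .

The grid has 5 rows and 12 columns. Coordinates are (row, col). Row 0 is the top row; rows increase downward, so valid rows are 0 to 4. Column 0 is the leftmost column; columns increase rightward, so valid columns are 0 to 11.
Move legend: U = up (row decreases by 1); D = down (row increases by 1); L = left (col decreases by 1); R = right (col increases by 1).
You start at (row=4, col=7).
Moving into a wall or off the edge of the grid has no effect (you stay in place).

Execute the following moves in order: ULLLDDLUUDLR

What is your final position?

Answer: Final position: (row=3, col=3)

Derivation:
Start: (row=4, col=7)
  U (up): (row=4, col=7) -> (row=3, col=7)
  L (left): (row=3, col=7) -> (row=3, col=6)
  L (left): (row=3, col=6) -> (row=3, col=5)
  L (left): (row=3, col=5) -> (row=3, col=4)
  D (down): (row=3, col=4) -> (row=4, col=4)
  D (down): blocked, stay at (row=4, col=4)
  L (left): (row=4, col=4) -> (row=4, col=3)
  U (up): (row=4, col=3) -> (row=3, col=3)
  U (up): (row=3, col=3) -> (row=2, col=3)
  D (down): (row=2, col=3) -> (row=3, col=3)
  L (left): (row=3, col=3) -> (row=3, col=2)
  R (right): (row=3, col=2) -> (row=3, col=3)
Final: (row=3, col=3)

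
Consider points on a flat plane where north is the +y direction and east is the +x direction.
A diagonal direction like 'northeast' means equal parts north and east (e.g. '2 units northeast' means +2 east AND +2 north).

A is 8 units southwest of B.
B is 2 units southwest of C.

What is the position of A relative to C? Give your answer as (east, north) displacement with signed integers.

Place C at the origin (east=0, north=0).
  B is 2 units southwest of C: delta (east=-2, north=-2); B at (east=-2, north=-2).
  A is 8 units southwest of B: delta (east=-8, north=-8); A at (east=-10, north=-10).
Therefore A relative to C: (east=-10, north=-10).

Answer: A is at (east=-10, north=-10) relative to C.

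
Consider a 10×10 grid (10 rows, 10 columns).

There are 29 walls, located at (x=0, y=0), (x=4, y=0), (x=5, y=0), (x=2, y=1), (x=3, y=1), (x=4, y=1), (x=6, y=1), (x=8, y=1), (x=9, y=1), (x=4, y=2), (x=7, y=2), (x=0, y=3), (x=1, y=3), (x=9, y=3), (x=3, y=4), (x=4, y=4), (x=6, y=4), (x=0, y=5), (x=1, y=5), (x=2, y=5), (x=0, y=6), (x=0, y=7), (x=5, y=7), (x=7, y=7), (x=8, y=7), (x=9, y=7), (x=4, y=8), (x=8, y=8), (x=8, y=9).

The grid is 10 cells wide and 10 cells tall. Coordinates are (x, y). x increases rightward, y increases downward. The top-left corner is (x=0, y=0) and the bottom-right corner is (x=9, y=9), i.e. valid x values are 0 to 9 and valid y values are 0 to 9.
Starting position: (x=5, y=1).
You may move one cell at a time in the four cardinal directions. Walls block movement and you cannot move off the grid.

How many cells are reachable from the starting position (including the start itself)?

Answer: Reachable cells: 64

Derivation:
BFS flood-fill from (x=5, y=1):
  Distance 0: (x=5, y=1)
  Distance 1: (x=5, y=2)
  Distance 2: (x=6, y=2), (x=5, y=3)
  Distance 3: (x=4, y=3), (x=6, y=3), (x=5, y=4)
  Distance 4: (x=3, y=3), (x=7, y=3), (x=5, y=5)
  Distance 5: (x=3, y=2), (x=2, y=3), (x=8, y=3), (x=7, y=4), (x=4, y=5), (x=6, y=5), (x=5, y=6)
  Distance 6: (x=2, y=2), (x=8, y=2), (x=2, y=4), (x=8, y=4), (x=3, y=5), (x=7, y=5), (x=4, y=6), (x=6, y=6)
  Distance 7: (x=1, y=2), (x=9, y=2), (x=1, y=4), (x=9, y=4), (x=8, y=5), (x=3, y=6), (x=7, y=6), (x=4, y=7), (x=6, y=7)
  Distance 8: (x=1, y=1), (x=0, y=2), (x=0, y=4), (x=9, y=5), (x=2, y=6), (x=8, y=6), (x=3, y=7), (x=6, y=8)
  Distance 9: (x=1, y=0), (x=0, y=1), (x=1, y=6), (x=9, y=6), (x=2, y=7), (x=3, y=8), (x=5, y=8), (x=7, y=8), (x=6, y=9)
  Distance 10: (x=2, y=0), (x=1, y=7), (x=2, y=8), (x=3, y=9), (x=5, y=9), (x=7, y=9)
  Distance 11: (x=3, y=0), (x=1, y=8), (x=2, y=9), (x=4, y=9)
  Distance 12: (x=0, y=8), (x=1, y=9)
  Distance 13: (x=0, y=9)
Total reachable: 64 (grid has 71 open cells total)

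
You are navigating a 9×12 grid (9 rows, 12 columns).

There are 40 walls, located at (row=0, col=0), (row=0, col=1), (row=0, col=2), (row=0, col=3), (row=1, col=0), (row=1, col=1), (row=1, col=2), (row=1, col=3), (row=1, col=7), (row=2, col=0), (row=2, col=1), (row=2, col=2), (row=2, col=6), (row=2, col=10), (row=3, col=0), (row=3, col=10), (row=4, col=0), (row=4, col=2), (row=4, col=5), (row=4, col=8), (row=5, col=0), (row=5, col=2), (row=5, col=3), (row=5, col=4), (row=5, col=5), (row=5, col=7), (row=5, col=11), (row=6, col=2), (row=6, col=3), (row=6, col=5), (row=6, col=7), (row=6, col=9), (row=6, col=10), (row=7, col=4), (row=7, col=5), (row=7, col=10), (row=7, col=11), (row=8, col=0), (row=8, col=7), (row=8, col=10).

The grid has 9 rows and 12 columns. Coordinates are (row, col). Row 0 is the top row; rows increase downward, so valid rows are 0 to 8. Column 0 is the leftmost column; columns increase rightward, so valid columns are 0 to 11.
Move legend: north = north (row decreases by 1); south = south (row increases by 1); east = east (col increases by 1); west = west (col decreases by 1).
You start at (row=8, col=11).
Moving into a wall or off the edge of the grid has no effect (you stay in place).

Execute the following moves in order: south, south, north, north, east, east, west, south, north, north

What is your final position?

Start: (row=8, col=11)
  south (south): blocked, stay at (row=8, col=11)
  south (south): blocked, stay at (row=8, col=11)
  north (north): blocked, stay at (row=8, col=11)
  north (north): blocked, stay at (row=8, col=11)
  east (east): blocked, stay at (row=8, col=11)
  east (east): blocked, stay at (row=8, col=11)
  west (west): blocked, stay at (row=8, col=11)
  south (south): blocked, stay at (row=8, col=11)
  north (north): blocked, stay at (row=8, col=11)
  north (north): blocked, stay at (row=8, col=11)
Final: (row=8, col=11)

Answer: Final position: (row=8, col=11)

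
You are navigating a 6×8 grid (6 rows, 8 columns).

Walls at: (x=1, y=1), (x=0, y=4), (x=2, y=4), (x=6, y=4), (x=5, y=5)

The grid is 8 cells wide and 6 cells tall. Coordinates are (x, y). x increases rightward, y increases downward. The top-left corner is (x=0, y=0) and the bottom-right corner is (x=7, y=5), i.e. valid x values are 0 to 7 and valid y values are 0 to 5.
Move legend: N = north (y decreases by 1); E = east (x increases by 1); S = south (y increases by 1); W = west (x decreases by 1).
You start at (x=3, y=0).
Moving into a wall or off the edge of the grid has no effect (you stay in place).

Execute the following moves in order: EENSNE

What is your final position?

Start: (x=3, y=0)
  E (east): (x=3, y=0) -> (x=4, y=0)
  E (east): (x=4, y=0) -> (x=5, y=0)
  N (north): blocked, stay at (x=5, y=0)
  S (south): (x=5, y=0) -> (x=5, y=1)
  N (north): (x=5, y=1) -> (x=5, y=0)
  E (east): (x=5, y=0) -> (x=6, y=0)
Final: (x=6, y=0)

Answer: Final position: (x=6, y=0)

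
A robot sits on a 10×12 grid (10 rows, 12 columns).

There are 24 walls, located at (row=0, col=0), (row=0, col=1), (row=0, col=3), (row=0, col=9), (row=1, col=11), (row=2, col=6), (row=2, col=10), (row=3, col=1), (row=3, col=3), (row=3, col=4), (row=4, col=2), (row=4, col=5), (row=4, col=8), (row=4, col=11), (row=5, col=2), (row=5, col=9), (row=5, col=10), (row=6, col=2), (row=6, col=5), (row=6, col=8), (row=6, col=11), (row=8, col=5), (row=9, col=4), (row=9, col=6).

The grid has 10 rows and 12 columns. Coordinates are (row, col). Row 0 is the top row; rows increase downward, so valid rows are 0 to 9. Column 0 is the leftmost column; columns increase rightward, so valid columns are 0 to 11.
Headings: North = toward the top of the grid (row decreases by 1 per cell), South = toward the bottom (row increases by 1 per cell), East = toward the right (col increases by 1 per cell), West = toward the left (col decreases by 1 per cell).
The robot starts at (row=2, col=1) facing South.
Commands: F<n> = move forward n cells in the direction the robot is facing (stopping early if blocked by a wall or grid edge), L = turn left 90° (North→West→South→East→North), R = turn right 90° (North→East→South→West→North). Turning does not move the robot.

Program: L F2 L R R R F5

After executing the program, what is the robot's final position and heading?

Answer: Final position: (row=2, col=0), facing West

Derivation:
Start: (row=2, col=1), facing South
  L: turn left, now facing East
  F2: move forward 2, now at (row=2, col=3)
  L: turn left, now facing North
  R: turn right, now facing East
  R: turn right, now facing South
  R: turn right, now facing West
  F5: move forward 3/5 (blocked), now at (row=2, col=0)
Final: (row=2, col=0), facing West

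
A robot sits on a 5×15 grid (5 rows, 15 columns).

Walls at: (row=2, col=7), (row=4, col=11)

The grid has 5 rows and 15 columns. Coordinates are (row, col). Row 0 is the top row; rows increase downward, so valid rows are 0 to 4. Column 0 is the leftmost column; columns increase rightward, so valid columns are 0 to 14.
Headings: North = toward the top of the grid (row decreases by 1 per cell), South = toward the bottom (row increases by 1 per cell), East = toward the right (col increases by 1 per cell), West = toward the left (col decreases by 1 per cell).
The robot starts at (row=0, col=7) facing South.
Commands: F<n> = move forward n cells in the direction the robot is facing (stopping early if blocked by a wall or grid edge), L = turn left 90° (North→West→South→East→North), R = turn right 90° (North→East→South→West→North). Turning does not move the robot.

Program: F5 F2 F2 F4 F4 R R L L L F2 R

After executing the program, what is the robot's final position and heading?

Start: (row=0, col=7), facing South
  F5: move forward 1/5 (blocked), now at (row=1, col=7)
  F2: move forward 0/2 (blocked), now at (row=1, col=7)
  F2: move forward 0/2 (blocked), now at (row=1, col=7)
  F4: move forward 0/4 (blocked), now at (row=1, col=7)
  F4: move forward 0/4 (blocked), now at (row=1, col=7)
  R: turn right, now facing West
  R: turn right, now facing North
  L: turn left, now facing West
  L: turn left, now facing South
  L: turn left, now facing East
  F2: move forward 2, now at (row=1, col=9)
  R: turn right, now facing South
Final: (row=1, col=9), facing South

Answer: Final position: (row=1, col=9), facing South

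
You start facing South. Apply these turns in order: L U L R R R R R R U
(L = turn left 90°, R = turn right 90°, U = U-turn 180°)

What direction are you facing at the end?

Answer: Final heading: South

Derivation:
Start: South
  L (left (90° counter-clockwise)) -> East
  U (U-turn (180°)) -> West
  L (left (90° counter-clockwise)) -> South
  R (right (90° clockwise)) -> West
  R (right (90° clockwise)) -> North
  R (right (90° clockwise)) -> East
  R (right (90° clockwise)) -> South
  R (right (90° clockwise)) -> West
  R (right (90° clockwise)) -> North
  U (U-turn (180°)) -> South
Final: South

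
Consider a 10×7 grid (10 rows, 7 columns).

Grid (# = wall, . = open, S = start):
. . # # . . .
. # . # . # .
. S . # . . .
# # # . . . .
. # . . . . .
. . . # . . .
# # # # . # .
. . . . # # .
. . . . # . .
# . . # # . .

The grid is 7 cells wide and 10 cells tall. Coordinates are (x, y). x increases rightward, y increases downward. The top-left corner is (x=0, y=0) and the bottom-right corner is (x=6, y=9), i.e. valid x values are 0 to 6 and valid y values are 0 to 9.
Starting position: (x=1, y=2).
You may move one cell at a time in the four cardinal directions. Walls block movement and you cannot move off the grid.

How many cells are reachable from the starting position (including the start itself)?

Answer: Reachable cells: 7

Derivation:
BFS flood-fill from (x=1, y=2):
  Distance 0: (x=1, y=2)
  Distance 1: (x=0, y=2), (x=2, y=2)
  Distance 2: (x=0, y=1), (x=2, y=1)
  Distance 3: (x=0, y=0)
  Distance 4: (x=1, y=0)
Total reachable: 7 (grid has 48 open cells total)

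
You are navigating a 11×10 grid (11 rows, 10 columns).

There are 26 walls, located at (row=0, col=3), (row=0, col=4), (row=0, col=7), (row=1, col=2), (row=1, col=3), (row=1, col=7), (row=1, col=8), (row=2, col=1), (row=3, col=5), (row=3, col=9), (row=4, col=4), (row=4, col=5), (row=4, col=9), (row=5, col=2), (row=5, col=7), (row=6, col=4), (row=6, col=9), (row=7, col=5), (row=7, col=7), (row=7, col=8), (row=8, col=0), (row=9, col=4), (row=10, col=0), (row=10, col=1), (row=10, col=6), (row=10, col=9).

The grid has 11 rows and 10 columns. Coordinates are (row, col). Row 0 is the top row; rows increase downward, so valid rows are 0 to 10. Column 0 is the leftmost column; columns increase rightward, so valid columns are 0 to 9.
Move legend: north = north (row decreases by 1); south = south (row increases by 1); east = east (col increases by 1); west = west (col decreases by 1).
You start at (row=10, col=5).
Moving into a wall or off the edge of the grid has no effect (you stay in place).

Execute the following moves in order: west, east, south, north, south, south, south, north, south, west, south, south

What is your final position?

Answer: Final position: (row=10, col=4)

Derivation:
Start: (row=10, col=5)
  west (west): (row=10, col=5) -> (row=10, col=4)
  east (east): (row=10, col=4) -> (row=10, col=5)
  south (south): blocked, stay at (row=10, col=5)
  north (north): (row=10, col=5) -> (row=9, col=5)
  south (south): (row=9, col=5) -> (row=10, col=5)
  south (south): blocked, stay at (row=10, col=5)
  south (south): blocked, stay at (row=10, col=5)
  north (north): (row=10, col=5) -> (row=9, col=5)
  south (south): (row=9, col=5) -> (row=10, col=5)
  west (west): (row=10, col=5) -> (row=10, col=4)
  south (south): blocked, stay at (row=10, col=4)
  south (south): blocked, stay at (row=10, col=4)
Final: (row=10, col=4)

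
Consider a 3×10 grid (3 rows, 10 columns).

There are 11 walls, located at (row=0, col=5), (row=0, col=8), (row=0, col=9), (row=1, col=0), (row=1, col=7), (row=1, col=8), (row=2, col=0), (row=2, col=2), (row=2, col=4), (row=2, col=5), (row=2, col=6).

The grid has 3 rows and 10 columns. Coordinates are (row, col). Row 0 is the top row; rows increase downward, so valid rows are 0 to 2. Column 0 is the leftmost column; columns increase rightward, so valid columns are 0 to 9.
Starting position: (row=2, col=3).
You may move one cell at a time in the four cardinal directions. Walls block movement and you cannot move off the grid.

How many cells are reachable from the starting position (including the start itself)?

BFS flood-fill from (row=2, col=3):
  Distance 0: (row=2, col=3)
  Distance 1: (row=1, col=3)
  Distance 2: (row=0, col=3), (row=1, col=2), (row=1, col=4)
  Distance 3: (row=0, col=2), (row=0, col=4), (row=1, col=1), (row=1, col=5)
  Distance 4: (row=0, col=1), (row=1, col=6), (row=2, col=1)
  Distance 5: (row=0, col=0), (row=0, col=6)
  Distance 6: (row=0, col=7)
Total reachable: 15 (grid has 19 open cells total)

Answer: Reachable cells: 15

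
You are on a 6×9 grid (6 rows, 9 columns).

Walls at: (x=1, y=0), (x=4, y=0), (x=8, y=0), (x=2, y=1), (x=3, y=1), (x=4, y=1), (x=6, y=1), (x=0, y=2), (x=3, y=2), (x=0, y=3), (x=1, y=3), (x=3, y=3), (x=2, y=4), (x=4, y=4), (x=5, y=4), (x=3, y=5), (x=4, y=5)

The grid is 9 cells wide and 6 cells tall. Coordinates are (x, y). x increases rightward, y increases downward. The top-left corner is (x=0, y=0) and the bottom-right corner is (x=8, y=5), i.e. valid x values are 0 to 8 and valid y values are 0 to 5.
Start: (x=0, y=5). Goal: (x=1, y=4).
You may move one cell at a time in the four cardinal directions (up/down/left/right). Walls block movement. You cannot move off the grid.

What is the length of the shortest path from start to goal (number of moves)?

BFS from (x=0, y=5) until reaching (x=1, y=4):
  Distance 0: (x=0, y=5)
  Distance 1: (x=0, y=4), (x=1, y=5)
  Distance 2: (x=1, y=4), (x=2, y=5)  <- goal reached here
One shortest path (2 moves): (x=0, y=5) -> (x=1, y=5) -> (x=1, y=4)

Answer: Shortest path length: 2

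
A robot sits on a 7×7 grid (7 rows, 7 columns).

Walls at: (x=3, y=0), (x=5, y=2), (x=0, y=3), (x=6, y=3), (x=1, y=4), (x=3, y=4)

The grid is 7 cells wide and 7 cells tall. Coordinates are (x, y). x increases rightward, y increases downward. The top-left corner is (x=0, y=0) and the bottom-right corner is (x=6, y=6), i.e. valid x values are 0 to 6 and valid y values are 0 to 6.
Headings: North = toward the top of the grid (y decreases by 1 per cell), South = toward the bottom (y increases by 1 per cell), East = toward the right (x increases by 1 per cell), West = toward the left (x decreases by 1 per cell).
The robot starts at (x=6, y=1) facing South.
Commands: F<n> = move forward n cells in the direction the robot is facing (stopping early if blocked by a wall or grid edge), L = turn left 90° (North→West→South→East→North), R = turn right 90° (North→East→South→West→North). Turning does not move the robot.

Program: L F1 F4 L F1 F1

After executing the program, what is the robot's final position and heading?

Answer: Final position: (x=6, y=0), facing North

Derivation:
Start: (x=6, y=1), facing South
  L: turn left, now facing East
  F1: move forward 0/1 (blocked), now at (x=6, y=1)
  F4: move forward 0/4 (blocked), now at (x=6, y=1)
  L: turn left, now facing North
  F1: move forward 1, now at (x=6, y=0)
  F1: move forward 0/1 (blocked), now at (x=6, y=0)
Final: (x=6, y=0), facing North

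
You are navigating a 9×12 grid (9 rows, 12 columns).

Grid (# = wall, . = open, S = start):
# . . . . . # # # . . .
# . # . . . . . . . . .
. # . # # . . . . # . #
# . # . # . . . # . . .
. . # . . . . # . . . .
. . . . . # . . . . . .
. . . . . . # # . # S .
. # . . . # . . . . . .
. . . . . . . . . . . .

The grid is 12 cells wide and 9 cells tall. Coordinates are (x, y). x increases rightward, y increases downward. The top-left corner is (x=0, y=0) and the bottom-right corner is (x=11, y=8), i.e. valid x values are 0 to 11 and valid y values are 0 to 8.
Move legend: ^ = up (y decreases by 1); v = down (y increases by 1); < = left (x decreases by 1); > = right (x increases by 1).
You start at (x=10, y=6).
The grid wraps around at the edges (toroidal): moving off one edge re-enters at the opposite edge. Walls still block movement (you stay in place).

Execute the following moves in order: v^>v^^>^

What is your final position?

Answer: Final position: (x=0, y=4)

Derivation:
Start: (x=10, y=6)
  v (down): (x=10, y=6) -> (x=10, y=7)
  ^ (up): (x=10, y=7) -> (x=10, y=6)
  > (right): (x=10, y=6) -> (x=11, y=6)
  v (down): (x=11, y=6) -> (x=11, y=7)
  ^ (up): (x=11, y=7) -> (x=11, y=6)
  ^ (up): (x=11, y=6) -> (x=11, y=5)
  > (right): (x=11, y=5) -> (x=0, y=5)
  ^ (up): (x=0, y=5) -> (x=0, y=4)
Final: (x=0, y=4)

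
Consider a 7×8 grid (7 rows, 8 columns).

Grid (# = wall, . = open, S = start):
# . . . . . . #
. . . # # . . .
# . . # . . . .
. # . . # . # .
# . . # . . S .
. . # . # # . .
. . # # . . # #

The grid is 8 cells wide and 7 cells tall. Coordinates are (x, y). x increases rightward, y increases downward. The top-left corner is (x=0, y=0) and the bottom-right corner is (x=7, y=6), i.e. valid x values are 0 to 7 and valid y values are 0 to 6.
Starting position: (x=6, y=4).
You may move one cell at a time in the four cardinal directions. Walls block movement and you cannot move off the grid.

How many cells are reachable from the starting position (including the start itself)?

Answer: Reachable cells: 34

Derivation:
BFS flood-fill from (x=6, y=4):
  Distance 0: (x=6, y=4)
  Distance 1: (x=5, y=4), (x=7, y=4), (x=6, y=5)
  Distance 2: (x=5, y=3), (x=7, y=3), (x=4, y=4), (x=7, y=5)
  Distance 3: (x=5, y=2), (x=7, y=2)
  Distance 4: (x=5, y=1), (x=7, y=1), (x=4, y=2), (x=6, y=2)
  Distance 5: (x=5, y=0), (x=6, y=1)
  Distance 6: (x=4, y=0), (x=6, y=0)
  Distance 7: (x=3, y=0)
  Distance 8: (x=2, y=0)
  Distance 9: (x=1, y=0), (x=2, y=1)
  Distance 10: (x=1, y=1), (x=2, y=2)
  Distance 11: (x=0, y=1), (x=1, y=2), (x=2, y=3)
  Distance 12: (x=3, y=3), (x=2, y=4)
  Distance 13: (x=1, y=4)
  Distance 14: (x=1, y=5)
  Distance 15: (x=0, y=5), (x=1, y=6)
  Distance 16: (x=0, y=6)
Total reachable: 34 (grid has 38 open cells total)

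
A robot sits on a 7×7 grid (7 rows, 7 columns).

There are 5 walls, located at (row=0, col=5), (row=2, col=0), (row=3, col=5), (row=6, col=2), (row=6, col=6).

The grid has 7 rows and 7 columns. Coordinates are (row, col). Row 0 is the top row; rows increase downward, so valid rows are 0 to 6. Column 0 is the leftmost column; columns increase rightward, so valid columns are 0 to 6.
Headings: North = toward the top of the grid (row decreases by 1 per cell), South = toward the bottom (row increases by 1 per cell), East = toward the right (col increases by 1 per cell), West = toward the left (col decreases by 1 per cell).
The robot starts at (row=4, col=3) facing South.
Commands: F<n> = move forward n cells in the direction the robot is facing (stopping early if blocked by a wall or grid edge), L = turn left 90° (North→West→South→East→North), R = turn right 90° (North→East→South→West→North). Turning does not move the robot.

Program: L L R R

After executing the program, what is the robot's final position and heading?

Answer: Final position: (row=4, col=3), facing South

Derivation:
Start: (row=4, col=3), facing South
  L: turn left, now facing East
  L: turn left, now facing North
  R: turn right, now facing East
  R: turn right, now facing South
Final: (row=4, col=3), facing South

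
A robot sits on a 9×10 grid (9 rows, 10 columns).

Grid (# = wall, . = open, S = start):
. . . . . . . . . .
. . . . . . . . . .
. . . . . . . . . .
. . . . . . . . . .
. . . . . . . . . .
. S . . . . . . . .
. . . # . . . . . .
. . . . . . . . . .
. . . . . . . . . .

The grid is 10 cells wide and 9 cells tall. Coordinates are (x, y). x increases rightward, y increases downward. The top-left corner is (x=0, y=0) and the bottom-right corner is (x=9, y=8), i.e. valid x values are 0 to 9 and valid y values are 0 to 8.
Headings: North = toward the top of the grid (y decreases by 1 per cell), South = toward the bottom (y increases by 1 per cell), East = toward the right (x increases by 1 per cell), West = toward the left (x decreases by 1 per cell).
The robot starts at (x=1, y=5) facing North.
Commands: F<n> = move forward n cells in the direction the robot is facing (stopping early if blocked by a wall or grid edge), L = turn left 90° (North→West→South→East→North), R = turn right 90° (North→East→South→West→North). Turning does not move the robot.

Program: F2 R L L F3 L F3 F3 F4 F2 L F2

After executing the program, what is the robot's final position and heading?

Start: (x=1, y=5), facing North
  F2: move forward 2, now at (x=1, y=3)
  R: turn right, now facing East
  L: turn left, now facing North
  L: turn left, now facing West
  F3: move forward 1/3 (blocked), now at (x=0, y=3)
  L: turn left, now facing South
  F3: move forward 3, now at (x=0, y=6)
  F3: move forward 2/3 (blocked), now at (x=0, y=8)
  F4: move forward 0/4 (blocked), now at (x=0, y=8)
  F2: move forward 0/2 (blocked), now at (x=0, y=8)
  L: turn left, now facing East
  F2: move forward 2, now at (x=2, y=8)
Final: (x=2, y=8), facing East

Answer: Final position: (x=2, y=8), facing East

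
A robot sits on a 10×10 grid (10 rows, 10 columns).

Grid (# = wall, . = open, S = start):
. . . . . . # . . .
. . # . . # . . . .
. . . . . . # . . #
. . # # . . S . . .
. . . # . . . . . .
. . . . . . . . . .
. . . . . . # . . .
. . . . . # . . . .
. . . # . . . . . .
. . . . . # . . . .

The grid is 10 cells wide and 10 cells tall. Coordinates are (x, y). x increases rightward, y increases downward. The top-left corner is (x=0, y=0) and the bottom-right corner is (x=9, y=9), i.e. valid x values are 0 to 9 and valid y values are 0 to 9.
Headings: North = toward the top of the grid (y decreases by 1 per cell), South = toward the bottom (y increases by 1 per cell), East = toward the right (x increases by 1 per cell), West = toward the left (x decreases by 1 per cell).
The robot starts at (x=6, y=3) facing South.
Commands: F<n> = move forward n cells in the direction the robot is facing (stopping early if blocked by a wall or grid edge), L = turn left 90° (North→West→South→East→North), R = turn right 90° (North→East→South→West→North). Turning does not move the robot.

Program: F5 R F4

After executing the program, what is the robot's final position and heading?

Start: (x=6, y=3), facing South
  F5: move forward 2/5 (blocked), now at (x=6, y=5)
  R: turn right, now facing West
  F4: move forward 4, now at (x=2, y=5)
Final: (x=2, y=5), facing West

Answer: Final position: (x=2, y=5), facing West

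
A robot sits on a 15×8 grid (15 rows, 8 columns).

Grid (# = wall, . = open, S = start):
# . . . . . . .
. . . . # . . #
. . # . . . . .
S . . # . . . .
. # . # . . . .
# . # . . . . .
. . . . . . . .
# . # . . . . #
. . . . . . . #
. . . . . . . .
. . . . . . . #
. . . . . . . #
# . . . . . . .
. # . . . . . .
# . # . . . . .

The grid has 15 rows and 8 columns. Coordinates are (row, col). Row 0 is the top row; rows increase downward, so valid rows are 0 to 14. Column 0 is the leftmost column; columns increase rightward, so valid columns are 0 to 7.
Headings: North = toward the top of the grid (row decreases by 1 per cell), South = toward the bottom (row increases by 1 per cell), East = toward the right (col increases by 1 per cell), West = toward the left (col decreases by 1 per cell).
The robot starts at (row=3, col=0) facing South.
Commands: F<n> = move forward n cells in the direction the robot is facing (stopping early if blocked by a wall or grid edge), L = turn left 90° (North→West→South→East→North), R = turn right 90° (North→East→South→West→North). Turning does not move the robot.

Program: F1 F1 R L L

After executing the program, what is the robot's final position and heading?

Answer: Final position: (row=4, col=0), facing East

Derivation:
Start: (row=3, col=0), facing South
  F1: move forward 1, now at (row=4, col=0)
  F1: move forward 0/1 (blocked), now at (row=4, col=0)
  R: turn right, now facing West
  L: turn left, now facing South
  L: turn left, now facing East
Final: (row=4, col=0), facing East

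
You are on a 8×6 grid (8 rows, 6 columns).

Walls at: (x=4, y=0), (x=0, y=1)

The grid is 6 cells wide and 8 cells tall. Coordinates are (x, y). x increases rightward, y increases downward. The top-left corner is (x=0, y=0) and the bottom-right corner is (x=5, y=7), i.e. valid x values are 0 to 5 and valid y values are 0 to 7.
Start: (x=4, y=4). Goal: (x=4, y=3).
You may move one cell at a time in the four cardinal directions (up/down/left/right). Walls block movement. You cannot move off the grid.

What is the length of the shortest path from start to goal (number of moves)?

BFS from (x=4, y=4) until reaching (x=4, y=3):
  Distance 0: (x=4, y=4)
  Distance 1: (x=4, y=3), (x=3, y=4), (x=5, y=4), (x=4, y=5)  <- goal reached here
One shortest path (1 moves): (x=4, y=4) -> (x=4, y=3)

Answer: Shortest path length: 1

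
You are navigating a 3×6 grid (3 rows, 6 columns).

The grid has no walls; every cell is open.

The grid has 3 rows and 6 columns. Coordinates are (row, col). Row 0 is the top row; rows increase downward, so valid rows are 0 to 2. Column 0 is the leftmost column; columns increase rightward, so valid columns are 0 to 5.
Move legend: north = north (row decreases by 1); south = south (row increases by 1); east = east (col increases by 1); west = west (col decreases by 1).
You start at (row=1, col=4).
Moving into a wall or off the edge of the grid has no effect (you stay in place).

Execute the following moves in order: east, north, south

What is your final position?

Start: (row=1, col=4)
  east (east): (row=1, col=4) -> (row=1, col=5)
  north (north): (row=1, col=5) -> (row=0, col=5)
  south (south): (row=0, col=5) -> (row=1, col=5)
Final: (row=1, col=5)

Answer: Final position: (row=1, col=5)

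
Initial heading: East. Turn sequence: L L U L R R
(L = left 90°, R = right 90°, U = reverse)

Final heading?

Answer: Final heading: South

Derivation:
Start: East
  L (left (90° counter-clockwise)) -> North
  L (left (90° counter-clockwise)) -> West
  U (U-turn (180°)) -> East
  L (left (90° counter-clockwise)) -> North
  R (right (90° clockwise)) -> East
  R (right (90° clockwise)) -> South
Final: South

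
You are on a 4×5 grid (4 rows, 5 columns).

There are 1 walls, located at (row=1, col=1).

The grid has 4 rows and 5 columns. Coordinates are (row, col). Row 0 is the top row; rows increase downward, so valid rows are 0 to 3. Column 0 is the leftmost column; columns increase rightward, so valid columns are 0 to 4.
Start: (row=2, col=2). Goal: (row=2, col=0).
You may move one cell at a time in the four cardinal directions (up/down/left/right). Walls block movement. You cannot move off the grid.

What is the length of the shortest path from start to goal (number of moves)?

BFS from (row=2, col=2) until reaching (row=2, col=0):
  Distance 0: (row=2, col=2)
  Distance 1: (row=1, col=2), (row=2, col=1), (row=2, col=3), (row=3, col=2)
  Distance 2: (row=0, col=2), (row=1, col=3), (row=2, col=0), (row=2, col=4), (row=3, col=1), (row=3, col=3)  <- goal reached here
One shortest path (2 moves): (row=2, col=2) -> (row=2, col=1) -> (row=2, col=0)

Answer: Shortest path length: 2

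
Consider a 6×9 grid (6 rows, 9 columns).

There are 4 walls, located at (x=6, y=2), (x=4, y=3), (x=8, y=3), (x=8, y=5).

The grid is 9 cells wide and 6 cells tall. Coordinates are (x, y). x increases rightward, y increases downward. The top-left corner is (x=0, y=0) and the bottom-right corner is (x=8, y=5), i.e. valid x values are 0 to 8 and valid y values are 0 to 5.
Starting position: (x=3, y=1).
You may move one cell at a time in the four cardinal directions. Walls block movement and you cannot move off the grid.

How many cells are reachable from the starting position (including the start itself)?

Answer: Reachable cells: 50

Derivation:
BFS flood-fill from (x=3, y=1):
  Distance 0: (x=3, y=1)
  Distance 1: (x=3, y=0), (x=2, y=1), (x=4, y=1), (x=3, y=2)
  Distance 2: (x=2, y=0), (x=4, y=0), (x=1, y=1), (x=5, y=1), (x=2, y=2), (x=4, y=2), (x=3, y=3)
  Distance 3: (x=1, y=0), (x=5, y=0), (x=0, y=1), (x=6, y=1), (x=1, y=2), (x=5, y=2), (x=2, y=3), (x=3, y=4)
  Distance 4: (x=0, y=0), (x=6, y=0), (x=7, y=1), (x=0, y=2), (x=1, y=3), (x=5, y=3), (x=2, y=4), (x=4, y=4), (x=3, y=5)
  Distance 5: (x=7, y=0), (x=8, y=1), (x=7, y=2), (x=0, y=3), (x=6, y=3), (x=1, y=4), (x=5, y=4), (x=2, y=5), (x=4, y=5)
  Distance 6: (x=8, y=0), (x=8, y=2), (x=7, y=3), (x=0, y=4), (x=6, y=4), (x=1, y=5), (x=5, y=5)
  Distance 7: (x=7, y=4), (x=0, y=5), (x=6, y=5)
  Distance 8: (x=8, y=4), (x=7, y=5)
Total reachable: 50 (grid has 50 open cells total)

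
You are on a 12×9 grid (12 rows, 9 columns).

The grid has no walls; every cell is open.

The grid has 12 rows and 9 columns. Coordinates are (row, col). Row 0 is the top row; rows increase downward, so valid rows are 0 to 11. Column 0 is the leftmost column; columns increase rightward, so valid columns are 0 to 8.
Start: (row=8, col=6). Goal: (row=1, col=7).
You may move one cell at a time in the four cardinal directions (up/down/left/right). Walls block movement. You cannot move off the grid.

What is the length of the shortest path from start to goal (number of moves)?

Answer: Shortest path length: 8

Derivation:
BFS from (row=8, col=6) until reaching (row=1, col=7):
  Distance 0: (row=8, col=6)
  Distance 1: (row=7, col=6), (row=8, col=5), (row=8, col=7), (row=9, col=6)
  Distance 2: (row=6, col=6), (row=7, col=5), (row=7, col=7), (row=8, col=4), (row=8, col=8), (row=9, col=5), (row=9, col=7), (row=10, col=6)
  Distance 3: (row=5, col=6), (row=6, col=5), (row=6, col=7), (row=7, col=4), (row=7, col=8), (row=8, col=3), (row=9, col=4), (row=9, col=8), (row=10, col=5), (row=10, col=7), (row=11, col=6)
  Distance 4: (row=4, col=6), (row=5, col=5), (row=5, col=7), (row=6, col=4), (row=6, col=8), (row=7, col=3), (row=8, col=2), (row=9, col=3), (row=10, col=4), (row=10, col=8), (row=11, col=5), (row=11, col=7)
  Distance 5: (row=3, col=6), (row=4, col=5), (row=4, col=7), (row=5, col=4), (row=5, col=8), (row=6, col=3), (row=7, col=2), (row=8, col=1), (row=9, col=2), (row=10, col=3), (row=11, col=4), (row=11, col=8)
  Distance 6: (row=2, col=6), (row=3, col=5), (row=3, col=7), (row=4, col=4), (row=4, col=8), (row=5, col=3), (row=6, col=2), (row=7, col=1), (row=8, col=0), (row=9, col=1), (row=10, col=2), (row=11, col=3)
  Distance 7: (row=1, col=6), (row=2, col=5), (row=2, col=7), (row=3, col=4), (row=3, col=8), (row=4, col=3), (row=5, col=2), (row=6, col=1), (row=7, col=0), (row=9, col=0), (row=10, col=1), (row=11, col=2)
  Distance 8: (row=0, col=6), (row=1, col=5), (row=1, col=7), (row=2, col=4), (row=2, col=8), (row=3, col=3), (row=4, col=2), (row=5, col=1), (row=6, col=0), (row=10, col=0), (row=11, col=1)  <- goal reached here
One shortest path (8 moves): (row=8, col=6) -> (row=8, col=7) -> (row=7, col=7) -> (row=6, col=7) -> (row=5, col=7) -> (row=4, col=7) -> (row=3, col=7) -> (row=2, col=7) -> (row=1, col=7)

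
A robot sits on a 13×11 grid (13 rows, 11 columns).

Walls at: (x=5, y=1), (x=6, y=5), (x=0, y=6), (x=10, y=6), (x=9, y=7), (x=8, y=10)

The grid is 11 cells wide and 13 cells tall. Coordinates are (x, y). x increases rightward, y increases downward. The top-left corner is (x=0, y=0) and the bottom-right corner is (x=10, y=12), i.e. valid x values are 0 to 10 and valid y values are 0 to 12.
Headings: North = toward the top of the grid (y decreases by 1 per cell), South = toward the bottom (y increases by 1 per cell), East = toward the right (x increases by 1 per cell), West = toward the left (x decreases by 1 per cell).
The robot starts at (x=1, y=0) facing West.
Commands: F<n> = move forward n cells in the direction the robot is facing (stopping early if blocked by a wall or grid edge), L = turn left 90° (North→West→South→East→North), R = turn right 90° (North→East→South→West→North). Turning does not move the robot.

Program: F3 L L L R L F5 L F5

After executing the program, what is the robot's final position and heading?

Answer: Final position: (x=0, y=0), facing West

Derivation:
Start: (x=1, y=0), facing West
  F3: move forward 1/3 (blocked), now at (x=0, y=0)
  L: turn left, now facing South
  L: turn left, now facing East
  L: turn left, now facing North
  R: turn right, now facing East
  L: turn left, now facing North
  F5: move forward 0/5 (blocked), now at (x=0, y=0)
  L: turn left, now facing West
  F5: move forward 0/5 (blocked), now at (x=0, y=0)
Final: (x=0, y=0), facing West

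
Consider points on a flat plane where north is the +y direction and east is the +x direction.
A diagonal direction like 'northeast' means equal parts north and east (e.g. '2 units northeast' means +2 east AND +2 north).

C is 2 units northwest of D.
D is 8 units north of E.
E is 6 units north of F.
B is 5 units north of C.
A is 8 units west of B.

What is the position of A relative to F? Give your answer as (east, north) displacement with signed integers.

Place F at the origin (east=0, north=0).
  E is 6 units north of F: delta (east=+0, north=+6); E at (east=0, north=6).
  D is 8 units north of E: delta (east=+0, north=+8); D at (east=0, north=14).
  C is 2 units northwest of D: delta (east=-2, north=+2); C at (east=-2, north=16).
  B is 5 units north of C: delta (east=+0, north=+5); B at (east=-2, north=21).
  A is 8 units west of B: delta (east=-8, north=+0); A at (east=-10, north=21).
Therefore A relative to F: (east=-10, north=21).

Answer: A is at (east=-10, north=21) relative to F.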